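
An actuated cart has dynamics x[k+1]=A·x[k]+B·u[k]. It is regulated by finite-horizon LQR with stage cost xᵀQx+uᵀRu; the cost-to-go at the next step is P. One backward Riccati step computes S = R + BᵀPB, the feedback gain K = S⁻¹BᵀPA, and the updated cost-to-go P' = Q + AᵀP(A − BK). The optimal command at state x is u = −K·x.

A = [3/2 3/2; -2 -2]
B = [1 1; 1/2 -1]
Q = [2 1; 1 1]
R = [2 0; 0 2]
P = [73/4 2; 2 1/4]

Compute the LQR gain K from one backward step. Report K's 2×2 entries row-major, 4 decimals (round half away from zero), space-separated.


0.6520 0.6520 0.5885 0.5885

BᵀP = [19.2500 2.1250; 16.2500 1.7500]
S = R + BᵀPB = [2 0; 0 2] + [20.3125 17.1250; 17.1250 14.5000] = [22.3125 17.1250; 17.1250 16.5000]
BᵀPA = [24.6250 24.6250; 20.8750 20.8750]
K = S⁻¹·BᵀPA = [0.6520 0.6520; 0.5885 0.5885]
A−BK = [0.2595 0.2595; -1.7375 -1.7375]
AᵀP(A−BK) = [1.7230 1.7230; 1.7230 1.7230]
P' = Q + AᵀP(A−BK) = [3.7230 2.7230; 2.7230 2.7230]
tr(P') = 6.4461


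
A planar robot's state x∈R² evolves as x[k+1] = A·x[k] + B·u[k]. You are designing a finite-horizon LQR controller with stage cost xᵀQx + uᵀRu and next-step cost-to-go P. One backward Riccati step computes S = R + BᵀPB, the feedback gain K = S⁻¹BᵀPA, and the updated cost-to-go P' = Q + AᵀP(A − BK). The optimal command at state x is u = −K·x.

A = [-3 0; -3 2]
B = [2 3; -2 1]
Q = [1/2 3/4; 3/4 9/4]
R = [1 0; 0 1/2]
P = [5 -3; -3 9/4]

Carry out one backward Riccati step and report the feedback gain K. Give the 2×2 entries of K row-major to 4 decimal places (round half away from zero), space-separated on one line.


BᵀP = [16.0000 -10.5000; 12.0000 -6.7500]
S = R + BᵀPB = [1 0; 0 1/2] + [53.0000 37.5000; 37.5000 29.2500] = [54.0000 37.5000; 37.5000 29.7500]
BᵀPA = [-16.5000 -21.0000; -15.7500 -13.5000]
K = S⁻¹·BᵀPA = [0.4981 -0.5918; -1.1573 0.2921]
A−BK = [-0.5243 0.3071; -0.8464 0.5243]
AᵀP(A−BK) = [1.2416 -0.6629; -0.6629 0.5169]
P' = Q + AᵀP(A−BK) = [1.7416 0.0871; 0.0871 2.7669]
tr(P') = 4.5084

0.4981 -0.5918 -1.1573 0.2921


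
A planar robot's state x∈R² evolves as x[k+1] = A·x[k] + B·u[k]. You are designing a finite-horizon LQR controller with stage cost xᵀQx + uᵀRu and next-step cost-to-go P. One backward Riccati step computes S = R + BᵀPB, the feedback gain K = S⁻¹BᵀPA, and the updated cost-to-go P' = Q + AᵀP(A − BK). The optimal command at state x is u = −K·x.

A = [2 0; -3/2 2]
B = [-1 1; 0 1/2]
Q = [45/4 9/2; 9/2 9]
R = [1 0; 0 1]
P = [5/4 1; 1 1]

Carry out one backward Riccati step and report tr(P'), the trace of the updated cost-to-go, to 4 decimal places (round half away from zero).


22.1981

BᵀP = [-1.2500 -1.0000; 1.7500 1.5000]
S = R + BᵀPB = [1 0; 0 1] + [1.2500 -1.7500; -1.7500 2.5000] = [2.2500 -1.7500; -1.7500 3.5000]
BᵀPA = [-1.0000 -2.0000; 1.2500 3.0000]
K = S⁻¹·BᵀPA = [-0.2727 -0.3636; 0.2208 0.6753]
A−BK = [1.5065 -1.0390; -1.6104 1.6623]
AᵀP(A−BK) = [0.7013 -0.2078; -0.2078 1.2468]
P' = Q + AᵀP(A−BK) = [11.9513 4.2922; 4.2922 10.2468]
tr(P') = 22.1981


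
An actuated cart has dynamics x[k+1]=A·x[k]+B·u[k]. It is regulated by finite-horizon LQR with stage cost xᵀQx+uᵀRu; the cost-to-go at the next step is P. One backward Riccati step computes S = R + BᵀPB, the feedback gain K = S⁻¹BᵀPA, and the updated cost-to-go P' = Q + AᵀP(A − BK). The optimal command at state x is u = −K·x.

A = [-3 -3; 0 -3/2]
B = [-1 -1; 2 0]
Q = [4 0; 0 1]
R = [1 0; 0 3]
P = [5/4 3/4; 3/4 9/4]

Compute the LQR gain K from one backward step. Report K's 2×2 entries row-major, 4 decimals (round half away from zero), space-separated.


BᵀP = [0.2500 3.7500; -1.2500 -0.7500]
S = R + BᵀPB = [1 0; 0 3] + [7.2500 -0.2500; -0.2500 1.2500] = [8.2500 -0.2500; -0.2500 4.2500]
BᵀPA = [-0.7500 -6.3750; 3.7500 4.8750]
K = S⁻¹·BᵀPA = [-0.0643 -0.7393; 0.8786 1.1036]
A−BK = [-2.1857 -2.6357; 0.1286 -0.0214]
AᵀP(A−BK) = [7.9071 9.9321; 9.9321 12.9696]
P' = Q + AᵀP(A−BK) = [11.9071 9.9321; 9.9321 13.9696]
tr(P') = 25.8768

-0.0643 -0.7393 0.8786 1.1036


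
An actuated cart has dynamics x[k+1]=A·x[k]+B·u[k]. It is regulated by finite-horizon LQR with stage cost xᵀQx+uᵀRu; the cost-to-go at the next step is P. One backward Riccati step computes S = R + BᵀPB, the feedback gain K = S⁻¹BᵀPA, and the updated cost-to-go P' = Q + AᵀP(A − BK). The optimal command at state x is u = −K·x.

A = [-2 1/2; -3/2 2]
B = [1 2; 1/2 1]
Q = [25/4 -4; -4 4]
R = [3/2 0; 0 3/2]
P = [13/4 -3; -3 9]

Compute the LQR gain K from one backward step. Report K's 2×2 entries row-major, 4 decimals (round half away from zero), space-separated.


-0.4107 0.2768 -0.8214 0.5536

BᵀP = [1.7500 1.5000; 3.5000 3.0000]
S = R + BᵀPB = [3/2 0; 0 3/2] + [2.5000 5.0000; 5.0000 10.0000] = [4.0000 5.0000; 5.0000 11.5000]
BᵀPA = [-5.7500 3.8750; -11.5000 7.7500]
K = S⁻¹·BᵀPA = [-0.4107 0.2768; -0.8214 0.5536]
A−BK = [0.0536 -0.8839; -0.4732 1.3080]
AᵀP(A−BK) = [3.4420 -8.0424; -8.0424 25.4498]
P' = Q + AᵀP(A−BK) = [9.6920 -12.0424; -12.0424 29.4498]
tr(P') = 39.1417


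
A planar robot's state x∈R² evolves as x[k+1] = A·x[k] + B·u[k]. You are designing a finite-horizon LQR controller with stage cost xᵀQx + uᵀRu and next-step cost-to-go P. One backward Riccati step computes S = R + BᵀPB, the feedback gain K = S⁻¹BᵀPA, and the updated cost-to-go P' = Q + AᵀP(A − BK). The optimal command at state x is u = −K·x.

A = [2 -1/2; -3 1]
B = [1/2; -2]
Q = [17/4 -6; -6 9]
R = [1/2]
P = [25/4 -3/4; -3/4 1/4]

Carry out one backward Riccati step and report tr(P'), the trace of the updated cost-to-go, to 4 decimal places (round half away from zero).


18.9281

BᵀP = [4.6250 -0.8750]
S = R + BᵀPB = [1/2] + [4.0625] = [4.5625]
BᵀPA = [11.8750 -3.1875]
K = S⁻¹·BᵀPA = [2.6027 -0.6986]
A−BK = [0.6986 -0.1507; 2.2055 -0.3973]
AᵀP(A−BK) = [5.3425 -1.3288; -1.3288 0.3356]
P' = Q + AᵀP(A−BK) = [9.5925 -7.3288; -7.3288 9.3356]
tr(P') = 18.9281


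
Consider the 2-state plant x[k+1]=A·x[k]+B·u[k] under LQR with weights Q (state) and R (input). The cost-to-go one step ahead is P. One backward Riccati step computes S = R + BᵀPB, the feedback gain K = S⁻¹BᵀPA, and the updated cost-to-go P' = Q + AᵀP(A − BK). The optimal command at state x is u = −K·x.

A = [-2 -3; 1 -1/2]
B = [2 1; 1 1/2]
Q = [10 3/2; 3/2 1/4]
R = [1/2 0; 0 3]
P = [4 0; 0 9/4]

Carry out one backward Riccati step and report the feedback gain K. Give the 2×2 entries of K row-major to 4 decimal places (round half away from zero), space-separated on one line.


BᵀP = [8.0000 2.2500; 4.0000 1.1250]
S = R + BᵀPB = [1/2 0; 0 3] + [18.2500 9.1250; 9.1250 4.5625] = [18.7500 9.1250; 9.1250 7.5625]
BᵀPA = [-13.7500 -25.1250; -6.8750 -12.5625]
K = S⁻¹·BᵀPA = [-0.7048 -1.2878; -0.0587 -0.1073]
A−BK = [-0.5318 -0.3171; 1.7341 0.8414]
AᵀP(A−BK) = [8.1559 4.4303; 4.4303 2.8590]
P' = Q + AᵀP(A−BK) = [18.1559 5.9303; 5.9303 3.1090]
tr(P') = 21.2649

-0.7048 -1.2878 -0.0587 -0.1073


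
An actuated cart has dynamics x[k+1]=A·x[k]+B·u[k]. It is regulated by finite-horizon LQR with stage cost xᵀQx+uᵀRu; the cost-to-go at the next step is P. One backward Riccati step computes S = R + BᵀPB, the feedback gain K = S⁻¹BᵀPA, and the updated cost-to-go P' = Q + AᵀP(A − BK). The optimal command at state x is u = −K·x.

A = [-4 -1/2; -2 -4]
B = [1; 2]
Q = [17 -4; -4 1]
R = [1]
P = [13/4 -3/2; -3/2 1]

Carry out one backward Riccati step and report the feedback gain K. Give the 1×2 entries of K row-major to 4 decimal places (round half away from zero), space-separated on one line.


BᵀP = [0.2500 0.5000]
S = R + BᵀPB = [1] + [1.2500] = [2.2500]
BᵀPA = [-2.0000 -2.1250]
K = S⁻¹·BᵀPA = [-0.8889 -0.9444]
A−BK = [-3.1111 0.4444; -0.2222 -2.1111]
AᵀP(A−BK) = [30.2222 -12.8889; -12.8889 8.8056]
P' = Q + AᵀP(A−BK) = [47.2222 -16.8889; -16.8889 9.8056]
tr(P') = 57.0278

-0.8889 -0.9444


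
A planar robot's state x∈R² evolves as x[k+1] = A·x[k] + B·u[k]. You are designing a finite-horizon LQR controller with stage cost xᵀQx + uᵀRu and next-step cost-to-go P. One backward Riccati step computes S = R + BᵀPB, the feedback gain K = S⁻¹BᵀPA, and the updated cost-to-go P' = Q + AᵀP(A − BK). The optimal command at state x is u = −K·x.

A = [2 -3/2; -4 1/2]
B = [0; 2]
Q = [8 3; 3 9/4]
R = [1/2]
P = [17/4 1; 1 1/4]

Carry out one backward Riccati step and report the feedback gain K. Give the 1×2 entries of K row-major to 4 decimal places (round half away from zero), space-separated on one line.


BᵀP = [2.0000 0.5000]
S = R + BᵀPB = [1/2] + [1.0000] = [1.5000]
BᵀPA = [2.0000 -2.7500]
K = S⁻¹·BᵀPA = [1.3333 -1.8333]
A−BK = [2.0000 -1.5000; -6.6667 4.1667]
AᵀP(A−BK) = [2.3333 -2.5833; -2.5833 3.0833]
P' = Q + AᵀP(A−BK) = [10.3333 0.4167; 0.4167 5.3333]
tr(P') = 15.6667

1.3333 -1.8333


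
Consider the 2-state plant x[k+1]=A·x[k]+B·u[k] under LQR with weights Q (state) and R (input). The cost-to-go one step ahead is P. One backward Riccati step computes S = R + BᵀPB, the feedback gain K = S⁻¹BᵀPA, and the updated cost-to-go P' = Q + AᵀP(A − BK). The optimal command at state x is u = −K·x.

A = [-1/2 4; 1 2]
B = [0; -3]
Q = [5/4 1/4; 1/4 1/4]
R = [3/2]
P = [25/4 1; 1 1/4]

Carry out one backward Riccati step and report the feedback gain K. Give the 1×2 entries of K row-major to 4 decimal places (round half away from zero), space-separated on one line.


0.2000 -3.6000

BᵀP = [-3.0000 -0.7500]
S = R + BᵀPB = [3/2] + [2.2500] = [3.7500]
BᵀPA = [0.7500 -13.5000]
K = S⁻¹·BᵀPA = [0.2000 -3.6000]
A−BK = [-0.5000 4.0000; 1.6000 -8.8000]
AᵀP(A−BK) = [0.6625 -6.3000; -6.3000 68.4000]
P' = Q + AᵀP(A−BK) = [1.9125 -6.0500; -6.0500 68.6500]
tr(P') = 70.5625


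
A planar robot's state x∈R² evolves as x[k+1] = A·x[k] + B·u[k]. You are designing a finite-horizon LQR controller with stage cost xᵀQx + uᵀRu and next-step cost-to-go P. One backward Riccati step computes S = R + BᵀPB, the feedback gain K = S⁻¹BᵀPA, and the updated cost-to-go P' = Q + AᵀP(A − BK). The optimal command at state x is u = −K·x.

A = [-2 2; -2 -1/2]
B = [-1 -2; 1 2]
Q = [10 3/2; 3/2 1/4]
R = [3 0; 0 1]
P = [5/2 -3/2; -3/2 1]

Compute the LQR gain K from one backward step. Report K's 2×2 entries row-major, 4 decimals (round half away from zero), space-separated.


0.0343 -0.1057 0.2057 -0.6343

BᵀP = [-4.0000 2.5000; -8.0000 5.0000]
S = R + BᵀPB = [3 0; 0 1] + [6.5000 13.0000; 13.0000 26.0000] = [9.5000 13.0000; 13.0000 27.0000]
BᵀPA = [3.0000 -9.2500; 6.0000 -18.5000]
K = S⁻¹·BᵀPA = [0.0343 -0.1057; 0.2057 -0.6343]
A−BK = [-1.5543 0.6257; -2.4457 0.8743]
AᵀP(A−BK) = [0.6629 -0.3771; -0.3771 0.5379]
P' = Q + AᵀP(A−BK) = [10.6629 1.1229; 1.1229 0.7879]
tr(P') = 11.4507


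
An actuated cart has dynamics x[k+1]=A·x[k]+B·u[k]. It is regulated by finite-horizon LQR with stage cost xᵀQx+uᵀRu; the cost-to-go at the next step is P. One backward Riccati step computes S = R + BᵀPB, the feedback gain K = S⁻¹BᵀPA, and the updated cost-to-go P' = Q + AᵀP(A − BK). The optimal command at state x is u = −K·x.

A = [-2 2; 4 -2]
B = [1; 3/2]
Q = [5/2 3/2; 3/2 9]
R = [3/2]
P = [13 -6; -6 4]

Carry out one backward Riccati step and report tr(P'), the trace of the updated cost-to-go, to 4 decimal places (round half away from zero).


316.2273

BᵀP = [4.0000 0.0000]
S = R + BᵀPB = [3/2] + [4.0000] = [5.5000]
BᵀPA = [-8.0000 8.0000]
K = S⁻¹·BᵀPA = [-1.4545 1.4545]
A−BK = [-0.5455 0.5455; 6.1818 -4.1818]
AᵀP(A−BK) = [200.3636 -144.3636; -144.3636 104.3636]
P' = Q + AᵀP(A−BK) = [202.8636 -142.8636; -142.8636 113.3636]
tr(P') = 316.2273


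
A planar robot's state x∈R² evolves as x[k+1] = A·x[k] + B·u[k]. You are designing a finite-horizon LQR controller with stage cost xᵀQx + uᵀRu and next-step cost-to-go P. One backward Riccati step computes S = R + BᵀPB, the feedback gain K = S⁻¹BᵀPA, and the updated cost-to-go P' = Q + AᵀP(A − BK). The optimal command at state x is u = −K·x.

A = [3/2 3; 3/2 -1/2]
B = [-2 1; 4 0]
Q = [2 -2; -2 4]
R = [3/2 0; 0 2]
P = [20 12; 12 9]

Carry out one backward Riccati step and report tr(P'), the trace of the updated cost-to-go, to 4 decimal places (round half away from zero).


28.9948

BᵀP = [8.0000 12.0000; 20.0000 12.0000]
S = R + BᵀPB = [3/2 0; 0 2] + [32.0000 8.0000; 8.0000 20.0000] = [33.5000 8.0000; 8.0000 22.0000]
BᵀPA = [30.0000 18.0000; 48.0000 54.0000]
K = S⁻¹·BᵀPA = [0.4101 -0.0535; 2.0327 2.4740]
A−BK = [0.2875 0.4190; -0.1404 -0.2860]
AᵀP(A−BK) = [9.3778 11.1029; 11.1029 13.6170]
P' = Q + AᵀP(A−BK) = [11.3778 9.1029; 9.1029 17.6170]
tr(P') = 28.9948


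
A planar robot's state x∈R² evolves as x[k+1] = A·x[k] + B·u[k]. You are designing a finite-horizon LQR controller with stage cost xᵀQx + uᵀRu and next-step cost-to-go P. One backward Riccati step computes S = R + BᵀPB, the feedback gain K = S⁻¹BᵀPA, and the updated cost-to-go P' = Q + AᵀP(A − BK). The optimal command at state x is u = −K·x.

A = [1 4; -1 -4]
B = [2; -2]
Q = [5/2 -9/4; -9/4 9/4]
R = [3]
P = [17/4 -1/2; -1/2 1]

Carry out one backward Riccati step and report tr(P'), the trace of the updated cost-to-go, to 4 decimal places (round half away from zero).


16.1339

BᵀP = [9.5000 -3.0000]
S = R + BᵀPB = [3] + [25.0000] = [28.0000]
BᵀPA = [12.5000 50.0000]
K = S⁻¹·BᵀPA = [0.4464 1.7857]
A−BK = [0.1071 0.4286; -0.1071 -0.4286]
AᵀP(A−BK) = [0.6696 2.6786; 2.6786 10.7143]
P' = Q + AᵀP(A−BK) = [3.1696 0.4286; 0.4286 12.9643]
tr(P') = 16.1339


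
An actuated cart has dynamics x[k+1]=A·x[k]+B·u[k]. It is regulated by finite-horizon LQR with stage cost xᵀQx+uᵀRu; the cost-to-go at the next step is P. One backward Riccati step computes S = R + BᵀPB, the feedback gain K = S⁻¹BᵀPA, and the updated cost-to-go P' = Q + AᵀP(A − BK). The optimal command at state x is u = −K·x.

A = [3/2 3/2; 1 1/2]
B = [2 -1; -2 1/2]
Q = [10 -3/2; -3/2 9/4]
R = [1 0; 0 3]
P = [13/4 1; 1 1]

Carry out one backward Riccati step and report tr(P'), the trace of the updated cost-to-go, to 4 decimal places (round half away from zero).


22.2725

BᵀP = [4.5000 0.0000; -2.7500 -0.5000]
S = R + BᵀPB = [1 0; 0 3] + [9.0000 -4.5000; -4.5000 2.5000] = [10.0000 -4.5000; -4.5000 5.5000]
BᵀPA = [6.7500 6.7500; -4.6250 -4.3750]
K = S⁻¹·BᵀPA = [0.4694 0.5018; -0.4568 -0.3849]
A−BK = [0.1043 0.1115; 2.1673 1.6960]
AᵀP(A−BK) = [6.0310 4.8952; 4.8952 3.9915]
P' = Q + AᵀP(A−BK) = [16.0310 3.3952; 3.3952 6.2415]
tr(P') = 22.2725


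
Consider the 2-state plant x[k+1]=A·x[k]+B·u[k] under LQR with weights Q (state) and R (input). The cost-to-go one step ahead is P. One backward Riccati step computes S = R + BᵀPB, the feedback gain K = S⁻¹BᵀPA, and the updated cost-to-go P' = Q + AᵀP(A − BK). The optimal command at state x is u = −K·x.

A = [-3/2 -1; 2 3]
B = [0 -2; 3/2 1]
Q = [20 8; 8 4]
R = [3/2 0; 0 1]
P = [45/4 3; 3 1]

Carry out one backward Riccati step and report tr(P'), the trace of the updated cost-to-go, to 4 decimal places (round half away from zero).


BᵀP = [4.5000 1.5000; -19.5000 -5.0000]
S = R + BᵀPB = [3/2 0; 0 1] + [2.2500 -7.5000; -7.5000 34.0000] = [3.7500 -7.5000; -7.5000 35.0000]
BᵀPA = [-3.7500 0.0000; 19.2500 4.5000]
K = S⁻¹·BᵀPA = [0.1750 0.4500; 0.5875 0.2250]
A−BK = [-0.3250 -0.5500; 1.1500 2.1000]
AᵀP(A−BK) = [0.6594 0.7313; 0.7313 1.2375]
P' = Q + AᵀP(A−BK) = [20.6594 8.7313; 8.7313 5.2375]
tr(P') = 25.8969

25.8969


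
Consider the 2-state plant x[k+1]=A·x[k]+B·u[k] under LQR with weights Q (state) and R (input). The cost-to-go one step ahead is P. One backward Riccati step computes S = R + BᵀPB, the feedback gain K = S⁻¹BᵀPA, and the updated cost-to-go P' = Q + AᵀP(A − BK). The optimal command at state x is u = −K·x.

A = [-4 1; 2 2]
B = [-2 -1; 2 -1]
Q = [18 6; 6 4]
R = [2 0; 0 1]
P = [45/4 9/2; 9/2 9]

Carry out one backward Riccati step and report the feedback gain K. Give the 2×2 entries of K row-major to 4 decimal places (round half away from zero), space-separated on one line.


1.4385 0.2344 0.9761 -1.4481

BᵀP = [-13.5000 9.0000; -15.7500 -13.5000]
S = R + BᵀPB = [2 0; 0 1] + [45.0000 4.5000; 4.5000 29.2500] = [47.0000 4.5000; 4.5000 30.2500]
BᵀPA = [72.0000 4.5000; 36.0000 -42.7500]
K = S⁻¹·BᵀPA = [1.4385 0.2344; 0.9761 -1.4481]
A−BK = [-0.1470 0.0207; 0.0992 0.0831]
AᵀP(A−BK) = [5.2915 -0.7449; -0.7449 2.2893]
P' = Q + AᵀP(A−BK) = [23.2915 5.2551; 5.2551 6.2893]
tr(P') = 29.5808


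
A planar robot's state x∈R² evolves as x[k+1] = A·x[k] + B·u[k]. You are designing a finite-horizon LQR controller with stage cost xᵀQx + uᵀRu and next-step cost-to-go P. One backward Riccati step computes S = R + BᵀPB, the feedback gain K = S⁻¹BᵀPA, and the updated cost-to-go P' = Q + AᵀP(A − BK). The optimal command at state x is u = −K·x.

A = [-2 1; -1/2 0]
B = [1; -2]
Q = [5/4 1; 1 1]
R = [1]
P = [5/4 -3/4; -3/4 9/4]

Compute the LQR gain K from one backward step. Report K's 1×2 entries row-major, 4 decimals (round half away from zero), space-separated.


-0.2018 0.1930

BᵀP = [2.7500 -5.2500]
S = R + BᵀPB = [1] + [13.2500] = [14.2500]
BᵀPA = [-2.8750 2.7500]
K = S⁻¹·BᵀPA = [-0.2018 0.1930]
A−BK = [-1.7982 0.8070; -0.9035 0.3860]
AᵀP(A−BK) = [3.4825 -1.5702; -1.5702 0.7193]
P' = Q + AᵀP(A−BK) = [4.7325 -0.5702; -0.5702 1.7193]
tr(P') = 6.4518


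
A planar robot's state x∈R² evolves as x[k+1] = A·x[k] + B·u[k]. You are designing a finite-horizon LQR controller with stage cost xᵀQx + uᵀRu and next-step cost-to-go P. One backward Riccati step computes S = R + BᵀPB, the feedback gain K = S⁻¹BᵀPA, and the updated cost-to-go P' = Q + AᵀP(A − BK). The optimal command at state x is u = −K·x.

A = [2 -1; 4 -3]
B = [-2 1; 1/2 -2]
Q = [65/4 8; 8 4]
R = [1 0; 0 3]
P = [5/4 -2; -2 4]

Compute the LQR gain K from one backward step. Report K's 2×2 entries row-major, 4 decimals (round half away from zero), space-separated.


0.3262 -0.3688 -0.8652 0.6738

BᵀP = [-3.5000 6.0000; 5.2500 -10.0000]
S = R + BᵀPB = [1 0; 0 3] + [10.0000 -15.5000; -15.5000 25.2500] = [11.0000 -15.5000; -15.5000 28.2500]
BᵀPA = [17.0000 -14.5000; -29.5000 24.7500]
K = S⁻¹·BᵀPA = [0.3262 -0.3688; -0.8652 0.6738]
A−BK = [3.5177 -2.4113; 2.1064 -1.4681]
AᵀP(A−BK) = [5.9291 -4.3546; -4.3546 3.2270]
P' = Q + AᵀP(A−BK) = [22.1791 3.6454; 3.6454 7.2270]
tr(P') = 29.4060


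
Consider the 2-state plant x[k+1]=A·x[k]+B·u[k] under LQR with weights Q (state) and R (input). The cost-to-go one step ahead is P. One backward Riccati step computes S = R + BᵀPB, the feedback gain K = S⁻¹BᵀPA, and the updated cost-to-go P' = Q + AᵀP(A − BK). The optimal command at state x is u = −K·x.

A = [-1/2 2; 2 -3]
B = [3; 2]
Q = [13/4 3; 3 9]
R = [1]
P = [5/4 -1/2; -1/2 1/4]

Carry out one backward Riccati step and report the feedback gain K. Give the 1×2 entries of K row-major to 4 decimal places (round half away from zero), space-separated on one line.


-0.4655 1.1724

BᵀP = [2.7500 -1.0000]
S = R + BᵀPB = [1] + [6.2500] = [7.2500]
BᵀPA = [-3.3750 8.5000]
K = S⁻¹·BᵀPA = [-0.4655 1.1724]
A−BK = [0.8966 -1.5172; 2.9310 -5.3448]
AᵀP(A−BK) = [0.7414 -1.5431; -1.5431 3.2845]
P' = Q + AᵀP(A−BK) = [3.9914 1.4569; 1.4569 12.2845]
tr(P') = 16.2759


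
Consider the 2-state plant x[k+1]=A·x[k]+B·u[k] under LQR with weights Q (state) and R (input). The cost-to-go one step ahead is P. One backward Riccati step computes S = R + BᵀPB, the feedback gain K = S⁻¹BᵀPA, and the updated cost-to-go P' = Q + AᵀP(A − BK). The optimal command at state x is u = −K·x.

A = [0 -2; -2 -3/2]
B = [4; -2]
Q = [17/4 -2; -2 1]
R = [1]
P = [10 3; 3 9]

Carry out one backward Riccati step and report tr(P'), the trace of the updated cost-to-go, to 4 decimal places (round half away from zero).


BᵀP = [34.0000 -6.0000]
S = R + BᵀPB = [1] + [148.0000] = [149.0000]
BᵀPA = [12.0000 -59.0000]
K = S⁻¹·BᵀPA = [0.0805 -0.3960]
A−BK = [-0.3221 -0.4161; -1.8389 -2.2919]
AᵀP(A−BK) = [35.0336 43.7517; 43.7517 54.8876]
P' = Q + AᵀP(A−BK) = [39.2836 41.7517; 41.7517 55.8876]
tr(P') = 95.1711

95.1711


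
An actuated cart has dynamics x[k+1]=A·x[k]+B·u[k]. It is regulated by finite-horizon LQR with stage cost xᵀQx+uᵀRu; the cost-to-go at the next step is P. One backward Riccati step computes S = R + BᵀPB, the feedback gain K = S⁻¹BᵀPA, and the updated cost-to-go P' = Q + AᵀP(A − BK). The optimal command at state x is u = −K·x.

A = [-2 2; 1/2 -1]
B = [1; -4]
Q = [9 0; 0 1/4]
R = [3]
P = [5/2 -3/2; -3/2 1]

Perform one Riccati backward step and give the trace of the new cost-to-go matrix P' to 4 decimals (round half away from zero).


12.7444

BᵀP = [8.5000 -5.5000]
S = R + BᵀPB = [3] + [30.5000] = [33.5000]
BᵀPA = [-19.7500 22.5000]
K = S⁻¹·BᵀPA = [-0.5896 0.6716]
A−BK = [-1.4104 1.3284; -1.8582 1.6866]
AᵀP(A−BK) = [1.6063 -1.7351; -1.7351 1.8881]
P' = Q + AᵀP(A−BK) = [10.6063 -1.7351; -1.7351 2.1381]
tr(P') = 12.7444


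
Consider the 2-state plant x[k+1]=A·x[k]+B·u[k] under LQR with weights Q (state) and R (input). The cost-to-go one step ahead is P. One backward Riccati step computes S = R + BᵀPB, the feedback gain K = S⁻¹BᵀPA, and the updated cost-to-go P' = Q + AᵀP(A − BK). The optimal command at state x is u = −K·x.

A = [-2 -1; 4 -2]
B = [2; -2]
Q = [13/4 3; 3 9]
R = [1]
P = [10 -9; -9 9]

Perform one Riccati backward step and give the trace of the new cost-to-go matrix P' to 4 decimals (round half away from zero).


17.6594

BᵀP = [38.0000 -36.0000]
S = R + BᵀPB = [1] + [148.0000] = [149.0000]
BᵀPA = [-220.0000 34.0000]
K = S⁻¹·BᵀPA = [-1.4765 0.2282]
A−BK = [0.9530 -1.4564; 1.0470 -1.5436]
AᵀP(A−BK) = [3.1678 -1.7987; -1.7987 2.2416]
P' = Q + AᵀP(A−BK) = [6.4178 1.2013; 1.2013 11.2416]
tr(P') = 17.6594


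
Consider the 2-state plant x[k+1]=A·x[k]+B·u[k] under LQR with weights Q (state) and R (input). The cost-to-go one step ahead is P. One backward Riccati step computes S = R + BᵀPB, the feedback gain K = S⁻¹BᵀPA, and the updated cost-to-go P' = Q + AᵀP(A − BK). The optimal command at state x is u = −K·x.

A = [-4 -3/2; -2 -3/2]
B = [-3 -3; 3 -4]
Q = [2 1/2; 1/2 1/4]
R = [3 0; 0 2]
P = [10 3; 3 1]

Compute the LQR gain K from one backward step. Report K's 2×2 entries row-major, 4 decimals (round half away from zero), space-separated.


0.3754 0.1050 0.8964 0.4076

BᵀP = [-21.0000 -6.0000; -42.0000 -13.0000]
S = R + BᵀPB = [3 0; 0 2] + [45.0000 87.0000; 87.0000 178.0000] = [48.0000 87.0000; 87.0000 180.0000]
BᵀPA = [96.0000 40.5000; 194.0000 82.5000]
K = S⁻¹·BᵀPA = [0.3754 0.1050; 0.8964 0.4076]
A−BK = [-0.1849 0.0378; 0.4594 -0.1849]
AᵀP(A−BK) = [2.0728 0.8487; 0.8487 0.3718]
P' = Q + AᵀP(A−BK) = [4.0728 1.3487; 1.3487 0.6218]
tr(P') = 4.6947


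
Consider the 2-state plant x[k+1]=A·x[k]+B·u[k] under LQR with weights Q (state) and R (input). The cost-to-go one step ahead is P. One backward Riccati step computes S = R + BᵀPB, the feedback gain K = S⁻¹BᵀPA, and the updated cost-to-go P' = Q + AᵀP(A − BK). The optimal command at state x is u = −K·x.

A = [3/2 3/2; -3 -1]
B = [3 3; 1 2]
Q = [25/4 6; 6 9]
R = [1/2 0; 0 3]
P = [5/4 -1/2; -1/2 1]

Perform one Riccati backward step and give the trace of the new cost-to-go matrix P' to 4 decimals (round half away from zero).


27.2369

BᵀP = [3.2500 -0.5000; 2.7500 0.5000]
S = R + BᵀPB = [1/2 0; 0 3] + [9.2500 8.7500; 8.7500 9.2500] = [9.7500 8.7500; 8.7500 12.2500]
BᵀPA = [6.3750 5.3750; 2.6250 3.6250]
K = S⁻¹·BᵀPA = [1.2857 0.7959; -0.7041 -0.2726]
A−BK = [-0.2449 -0.0700; -2.8776 -1.2507]
AᵀP(A−BK) = [9.9643 4.4541; 4.4541 2.0226]
P' = Q + AᵀP(A−BK) = [16.2143 10.4541; 10.4541 11.0226]
tr(P') = 27.2369


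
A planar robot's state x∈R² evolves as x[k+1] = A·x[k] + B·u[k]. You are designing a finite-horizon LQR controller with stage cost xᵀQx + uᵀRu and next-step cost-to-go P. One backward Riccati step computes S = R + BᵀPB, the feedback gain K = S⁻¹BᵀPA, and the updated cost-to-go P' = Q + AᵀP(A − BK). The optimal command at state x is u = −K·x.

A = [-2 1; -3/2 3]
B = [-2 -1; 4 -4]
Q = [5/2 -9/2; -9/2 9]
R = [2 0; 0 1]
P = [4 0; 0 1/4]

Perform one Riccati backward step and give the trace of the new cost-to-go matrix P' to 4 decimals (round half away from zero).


13.4402

BᵀP = [-8.0000 1.0000; -4.0000 -1.0000]
S = R + BᵀPB = [2 0; 0 1] + [20.0000 4.0000; 4.0000 8.0000] = [22.0000 4.0000; 4.0000 9.0000]
BᵀPA = [14.5000 -5.0000; 9.5000 -7.0000]
K = S⁻¹·BᵀPA = [0.5082 -0.0934; 0.8297 -0.7363]
A−BK = [-0.1538 0.0769; -0.2143 0.4286]
AᵀP(A−BK) = [1.3111 -0.7761; -0.7761 0.6291]
P' = Q + AᵀP(A−BK) = [3.8111 -5.2761; -5.2761 9.6291]
tr(P') = 13.4402


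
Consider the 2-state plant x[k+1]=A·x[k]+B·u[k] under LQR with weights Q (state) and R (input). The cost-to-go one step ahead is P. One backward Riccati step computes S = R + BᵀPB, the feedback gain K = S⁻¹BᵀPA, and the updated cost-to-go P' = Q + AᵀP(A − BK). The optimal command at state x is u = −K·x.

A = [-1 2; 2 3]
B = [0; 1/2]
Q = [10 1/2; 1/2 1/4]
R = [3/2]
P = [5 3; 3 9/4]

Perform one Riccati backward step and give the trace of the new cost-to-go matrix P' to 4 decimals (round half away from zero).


68.5227

BᵀP = [1.5000 1.1250]
S = R + BᵀPB = [3/2] + [0.5625] = [2.0625]
BᵀPA = [0.7500 6.3750]
K = S⁻¹·BᵀPA = [0.3636 3.0909]
A−BK = [-1.0000 2.0000; 1.8182 1.4545]
AᵀP(A−BK) = [1.7273 4.1818; 4.1818 56.5455]
P' = Q + AᵀP(A−BK) = [11.7273 4.6818; 4.6818 56.7955]
tr(P') = 68.5227


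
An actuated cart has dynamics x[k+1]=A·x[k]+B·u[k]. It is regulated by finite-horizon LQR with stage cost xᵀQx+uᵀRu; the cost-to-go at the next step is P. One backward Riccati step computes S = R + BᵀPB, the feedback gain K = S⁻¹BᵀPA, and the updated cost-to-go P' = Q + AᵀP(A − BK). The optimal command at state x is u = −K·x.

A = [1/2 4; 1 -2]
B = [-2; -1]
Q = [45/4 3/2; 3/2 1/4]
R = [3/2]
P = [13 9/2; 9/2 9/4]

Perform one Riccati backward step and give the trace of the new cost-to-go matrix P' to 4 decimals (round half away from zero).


BᵀP = [-30.5000 -11.2500]
S = R + BᵀPB = [3/2] + [72.2500] = [73.7500]
BᵀPA = [-26.5000 -99.5000]
K = S⁻¹·BᵀPA = [-0.3593 -1.3492]
A−BK = [-0.2186 1.3017; 0.6407 -3.3492]
AᵀP(A−BK) = [0.4780 -0.7525; -0.7525 10.7593]
P' = Q + AᵀP(A−BK) = [11.7280 0.7475; 0.7475 11.0093]
tr(P') = 22.7373

22.7373


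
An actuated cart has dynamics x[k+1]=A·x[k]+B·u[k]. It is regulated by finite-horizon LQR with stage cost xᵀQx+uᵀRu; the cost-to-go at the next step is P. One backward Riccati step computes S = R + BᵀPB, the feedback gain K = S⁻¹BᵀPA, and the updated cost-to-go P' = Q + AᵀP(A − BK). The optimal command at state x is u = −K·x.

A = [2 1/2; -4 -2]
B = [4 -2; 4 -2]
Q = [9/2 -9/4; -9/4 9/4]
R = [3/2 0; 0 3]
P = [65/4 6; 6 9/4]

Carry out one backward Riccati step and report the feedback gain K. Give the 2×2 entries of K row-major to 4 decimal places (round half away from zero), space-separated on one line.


BᵀP = [89.0000 33.0000; -44.5000 -16.5000]
S = R + BᵀPB = [3/2 0; 0 3] + [488.0000 -244.0000; -244.0000 122.0000] = [489.5000 -244.0000; -244.0000 125.0000]
BᵀPA = [46.0000 -21.5000; -23.0000 10.7500]
K = S⁻¹·BᵀPA = [0.0836 -0.0391; -0.0209 0.0098]
A−BK = [1.6240 0.6757; -4.3760 -1.8243]
AᵀP(A−BK) = [0.6757 0.2711; 0.2711 0.1178]
P' = Q + AᵀP(A−BK) = [5.1757 -1.9789; -1.9789 2.3678]
tr(P') = 7.5436

0.0836 -0.0391 -0.0209 0.0098


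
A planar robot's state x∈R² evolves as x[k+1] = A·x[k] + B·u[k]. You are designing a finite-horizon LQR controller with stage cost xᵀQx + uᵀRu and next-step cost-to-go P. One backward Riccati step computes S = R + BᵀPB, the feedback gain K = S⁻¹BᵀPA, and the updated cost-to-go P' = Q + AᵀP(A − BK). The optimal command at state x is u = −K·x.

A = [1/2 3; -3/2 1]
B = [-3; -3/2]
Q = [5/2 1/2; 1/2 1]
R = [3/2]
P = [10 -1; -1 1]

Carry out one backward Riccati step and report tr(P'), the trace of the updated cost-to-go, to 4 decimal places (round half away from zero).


BᵀP = [-28.5000 1.5000]
S = R + BᵀPB = [3/2] + [83.2500] = [84.7500]
BᵀPA = [-16.5000 -84.0000]
K = S⁻¹·BᵀPA = [-0.1947 -0.9912]
A−BK = [-0.0841 0.0265; -1.7920 -0.4867]
AᵀP(A−BK) = [3.0376 1.1460; 1.1460 1.7434]
P' = Q + AᵀP(A−BK) = [5.5376 1.6460; 1.6460 2.7434]
tr(P') = 8.2810

8.2810


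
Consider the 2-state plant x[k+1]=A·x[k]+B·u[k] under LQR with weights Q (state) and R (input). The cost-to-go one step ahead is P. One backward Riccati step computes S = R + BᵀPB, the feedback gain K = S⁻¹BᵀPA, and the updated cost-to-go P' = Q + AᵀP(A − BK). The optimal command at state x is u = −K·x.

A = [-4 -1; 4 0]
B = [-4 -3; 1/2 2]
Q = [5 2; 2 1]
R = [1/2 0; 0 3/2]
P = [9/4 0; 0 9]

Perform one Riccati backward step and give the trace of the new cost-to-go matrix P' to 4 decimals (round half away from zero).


BᵀP = [-9.0000 4.5000; -6.7500 18.0000]
S = R + BᵀPB = [1/2 0; 0 3/2] + [38.2500 36.0000; 36.0000 56.2500] = [38.7500 36.0000; 36.0000 57.7500]
BᵀPA = [54.0000 9.0000; 99.0000 6.7500]
K = S⁻¹·BᵀPA = [-0.4730 0.2938; 2.0092 -0.0663]
A−BK = [0.1354 -0.0235; 0.2182 -0.0143]
AᵀP(A−BK) = [6.6367 -0.3046; -0.3046 0.0529]
P' = Q + AᵀP(A−BK) = [11.6367 1.6954; 1.6954 1.0529]
tr(P') = 12.6895

12.6895


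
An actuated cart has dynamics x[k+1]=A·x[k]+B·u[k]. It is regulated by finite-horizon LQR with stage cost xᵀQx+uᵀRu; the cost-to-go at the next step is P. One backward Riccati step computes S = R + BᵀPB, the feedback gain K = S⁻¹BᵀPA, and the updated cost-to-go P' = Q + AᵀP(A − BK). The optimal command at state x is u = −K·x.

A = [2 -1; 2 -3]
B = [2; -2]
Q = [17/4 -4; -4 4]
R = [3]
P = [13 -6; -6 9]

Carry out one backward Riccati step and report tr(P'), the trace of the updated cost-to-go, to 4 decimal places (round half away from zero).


BᵀP = [38.0000 -30.0000]
S = R + BᵀPB = [3] + [136.0000] = [139.0000]
BᵀPA = [16.0000 52.0000]
K = S⁻¹·BᵀPA = [0.1151 0.3741]
A−BK = [1.7698 -1.7482; 2.2302 -2.2518]
AᵀP(A−BK) = [38.1583 -37.9856; -37.9856 38.5468]
P' = Q + AᵀP(A−BK) = [42.4083 -41.9856; -41.9856 42.5468]
tr(P') = 84.9550

84.9550


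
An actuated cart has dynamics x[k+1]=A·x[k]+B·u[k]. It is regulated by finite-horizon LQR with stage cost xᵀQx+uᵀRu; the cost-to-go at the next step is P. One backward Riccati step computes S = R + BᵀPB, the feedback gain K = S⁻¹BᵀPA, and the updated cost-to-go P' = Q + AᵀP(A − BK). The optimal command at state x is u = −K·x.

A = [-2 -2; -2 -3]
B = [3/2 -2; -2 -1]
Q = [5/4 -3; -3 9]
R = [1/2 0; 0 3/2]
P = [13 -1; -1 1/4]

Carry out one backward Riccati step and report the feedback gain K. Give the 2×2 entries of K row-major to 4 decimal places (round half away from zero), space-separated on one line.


-0.2291 -0.0407 0.7459 0.8659

BᵀP = [21.5000 -2.0000; -25.0000 1.7500]
S = R + BᵀPB = [1/2 0; 0 3/2] + [36.2500 -41.0000; -41.0000 48.2500] = [36.7500 -41.0000; -41.0000 49.7500]
BᵀPA = [-39.0000 -37.0000; 46.5000 44.7500]
K = S⁻¹·BᵀPA = [-0.2291 -0.0407; 0.7459 0.8659]
A−BK = [-0.1646 -0.2070; -1.7123 -2.2155]
AᵀP(A−BK) = [1.3823 1.6457; 1.6457 1.9926]
P' = Q + AᵀP(A−BK) = [2.6323 -1.3543; -1.3543 10.9926]
tr(P') = 13.6248


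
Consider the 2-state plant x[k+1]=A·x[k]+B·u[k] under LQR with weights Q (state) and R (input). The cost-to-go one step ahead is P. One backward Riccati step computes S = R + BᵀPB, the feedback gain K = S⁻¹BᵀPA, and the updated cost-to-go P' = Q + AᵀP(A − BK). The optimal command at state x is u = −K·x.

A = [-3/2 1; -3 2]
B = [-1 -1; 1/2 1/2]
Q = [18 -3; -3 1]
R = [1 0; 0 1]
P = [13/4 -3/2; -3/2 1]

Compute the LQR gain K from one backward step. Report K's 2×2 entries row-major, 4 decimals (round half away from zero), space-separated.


0.0000 0.0000 0.0000 0.0000

BᵀP = [-4.0000 2.0000; -4.0000 2.0000]
S = R + BᵀPB = [1 0; 0 1] + [5.0000 5.0000; 5.0000 5.0000] = [6.0000 5.0000; 5.0000 6.0000]
BᵀPA = [0.0000 0.0000; 0.0000 0.0000]
K = S⁻¹·BᵀPA = [0.0000 0.0000; 0.0000 0.0000]
A−BK = [-1.5000 1.0000; -3.0000 2.0000]
AᵀP(A−BK) = [2.8125 -1.8750; -1.8750 1.2500]
P' = Q + AᵀP(A−BK) = [20.8125 -4.8750; -4.8750 2.2500]
tr(P') = 23.0625


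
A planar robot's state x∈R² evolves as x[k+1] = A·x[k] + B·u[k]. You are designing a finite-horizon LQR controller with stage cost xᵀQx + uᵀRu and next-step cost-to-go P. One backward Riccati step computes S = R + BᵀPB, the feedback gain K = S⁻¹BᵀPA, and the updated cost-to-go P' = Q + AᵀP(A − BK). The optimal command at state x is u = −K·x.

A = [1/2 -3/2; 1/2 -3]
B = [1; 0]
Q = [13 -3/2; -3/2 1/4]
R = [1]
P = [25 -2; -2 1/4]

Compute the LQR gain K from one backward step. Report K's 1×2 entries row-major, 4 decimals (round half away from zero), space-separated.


BᵀP = [25.0000 -2.0000]
S = R + BᵀPB = [1] + [25.0000] = [26.0000]
BᵀPA = [11.5000 -31.5000]
K = S⁻¹·BᵀPA = [0.4423 -1.2115]
A−BK = [0.0577 -0.2885; 0.5000 -3.0000]
AᵀP(A−BK) = [0.2260 -0.6923; -0.6923 2.3365]
P' = Q + AᵀP(A−BK) = [13.2260 -2.1923; -2.1923 2.5865]
tr(P') = 15.8125

0.4423 -1.2115


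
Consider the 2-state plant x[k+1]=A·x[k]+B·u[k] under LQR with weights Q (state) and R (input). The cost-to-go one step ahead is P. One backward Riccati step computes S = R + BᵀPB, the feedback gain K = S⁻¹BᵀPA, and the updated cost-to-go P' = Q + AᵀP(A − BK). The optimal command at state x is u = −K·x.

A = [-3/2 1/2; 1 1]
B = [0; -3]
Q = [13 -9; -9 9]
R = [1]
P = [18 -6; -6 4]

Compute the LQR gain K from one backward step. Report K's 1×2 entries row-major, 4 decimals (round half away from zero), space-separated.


BᵀP = [18.0000 -12.0000]
S = R + BᵀPB = [1] + [36.0000] = [37.0000]
BᵀPA = [-39.0000 -3.0000]
K = S⁻¹·BᵀPA = [-1.0541 -0.0811]
A−BK = [-1.5000 0.5000; -2.1622 0.7568]
AᵀP(A−BK) = [21.3919 -6.6622; -6.6622 2.2568]
P' = Q + AᵀP(A−BK) = [34.3919 -15.6622; -15.6622 11.2568]
tr(P') = 45.6486

-1.0541 -0.0811


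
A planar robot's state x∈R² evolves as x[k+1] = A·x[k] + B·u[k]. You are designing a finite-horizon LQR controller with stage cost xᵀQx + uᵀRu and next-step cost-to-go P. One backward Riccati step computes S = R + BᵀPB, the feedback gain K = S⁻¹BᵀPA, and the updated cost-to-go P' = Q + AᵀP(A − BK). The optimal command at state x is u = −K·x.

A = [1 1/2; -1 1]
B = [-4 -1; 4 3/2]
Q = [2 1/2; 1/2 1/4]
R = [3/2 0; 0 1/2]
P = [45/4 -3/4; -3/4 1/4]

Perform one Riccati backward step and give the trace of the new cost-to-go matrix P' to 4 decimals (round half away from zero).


2.7184

BᵀP = [-48.0000 4.0000; -12.3750 1.1250]
S = R + BᵀPB = [3/2 0; 0 1/2] + [208.0000 54.0000; 54.0000 14.0625] = [209.5000 54.0000; 54.0000 14.5625]
BᵀPA = [-52.0000 -20.0000; -13.5000 -5.0625]
K = S⁻¹·BᵀPA = [-0.2095 -0.1326; -0.1502 0.1439]
A−BK = [0.0118 0.1137; 0.0633 1.3144]
AᵀP(A−BK) = [0.0786 0.0497; 0.0497 0.3899]
P' = Q + AᵀP(A−BK) = [2.0786 0.5497; 0.5497 0.6399]
tr(P') = 2.7184


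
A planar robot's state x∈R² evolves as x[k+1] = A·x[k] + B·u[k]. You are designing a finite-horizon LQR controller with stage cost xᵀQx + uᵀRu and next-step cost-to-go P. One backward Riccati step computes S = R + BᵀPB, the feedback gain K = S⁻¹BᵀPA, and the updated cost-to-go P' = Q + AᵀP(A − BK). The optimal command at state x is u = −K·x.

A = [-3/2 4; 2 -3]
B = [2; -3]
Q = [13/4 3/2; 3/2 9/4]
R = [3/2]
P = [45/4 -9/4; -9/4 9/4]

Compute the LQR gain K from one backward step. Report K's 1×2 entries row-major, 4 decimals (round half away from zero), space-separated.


BᵀP = [29.2500 -11.2500]
S = R + BᵀPB = [3/2] + [92.2500] = [93.7500]
BᵀPA = [-66.3750 150.7500]
K = S⁻¹·BᵀPA = [-0.7080 1.6080]
A−BK = [-0.0840 0.7840; -0.1240 1.8240]
AᵀP(A−BK) = [0.8190 -2.3940; -2.3940 11.8440]
P' = Q + AᵀP(A−BK) = [4.0690 -0.8940; -0.8940 14.0940]
tr(P') = 18.1630

-0.7080 1.6080


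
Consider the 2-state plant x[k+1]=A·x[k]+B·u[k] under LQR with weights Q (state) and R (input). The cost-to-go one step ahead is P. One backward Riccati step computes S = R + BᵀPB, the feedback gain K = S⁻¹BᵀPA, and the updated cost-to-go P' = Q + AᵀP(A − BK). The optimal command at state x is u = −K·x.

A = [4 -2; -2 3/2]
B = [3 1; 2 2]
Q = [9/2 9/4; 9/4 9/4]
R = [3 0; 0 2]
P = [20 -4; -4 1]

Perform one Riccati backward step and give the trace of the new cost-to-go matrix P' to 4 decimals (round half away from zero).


BᵀP = [52.0000 -10.0000; 12.0000 -2.0000]
S = R + BᵀPB = [3 0; 0 2] + [136.0000 32.0000; 32.0000 8.0000] = [139.0000 32.0000; 32.0000 10.0000]
BᵀPA = [228.0000 -119.0000; 52.0000 -27.0000]
K = S⁻¹·BᵀPA = [1.6831 -0.8907; -0.1858 0.1503]
A−BK = [-0.8634 0.5219; -4.9945 2.9809]
AᵀP(A−BK) = [13.9235 -7.7322; -7.7322 4.3128]
P' = Q + AᵀP(A−BK) = [18.4235 -5.4822; -5.4822 6.5628]
tr(P') = 24.9863

24.9863


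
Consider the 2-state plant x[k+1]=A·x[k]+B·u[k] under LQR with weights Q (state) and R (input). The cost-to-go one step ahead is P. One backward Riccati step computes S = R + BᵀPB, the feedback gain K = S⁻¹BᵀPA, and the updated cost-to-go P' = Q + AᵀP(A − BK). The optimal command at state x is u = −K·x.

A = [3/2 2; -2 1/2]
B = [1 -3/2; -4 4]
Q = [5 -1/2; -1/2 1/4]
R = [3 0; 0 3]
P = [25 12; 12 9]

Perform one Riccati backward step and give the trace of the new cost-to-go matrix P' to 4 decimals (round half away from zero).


65.6800

BᵀP = [-23.0000 -24.0000; 10.5000 18.0000]
S = R + BᵀPB = [3 0; 0 3] + [73.0000 -61.5000; -61.5000 56.2500] = [76.0000 -61.5000; -61.5000 59.2500]
BᵀPA = [13.5000 -58.0000; -20.2500 30.0000]
K = S⁻¹·BᵀPA = [-0.6181 -2.2081; -0.9834 -1.7856]
A−BK = [0.6431 1.5297; -0.5390 -1.1899]
AᵀP(A−BK) = [8.6816 20.6504; 20.6504 51.7484]
P' = Q + AᵀP(A−BK) = [13.6816 20.1504; 20.1504 51.9984]
tr(P') = 65.6800


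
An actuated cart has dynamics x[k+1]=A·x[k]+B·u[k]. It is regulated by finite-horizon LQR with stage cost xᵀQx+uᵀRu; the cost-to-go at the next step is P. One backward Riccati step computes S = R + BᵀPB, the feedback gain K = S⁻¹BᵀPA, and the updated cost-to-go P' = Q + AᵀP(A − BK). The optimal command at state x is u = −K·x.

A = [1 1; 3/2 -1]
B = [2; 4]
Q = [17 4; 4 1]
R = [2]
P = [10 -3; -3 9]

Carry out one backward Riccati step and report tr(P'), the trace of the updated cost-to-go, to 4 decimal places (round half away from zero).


BᵀP = [8.0000 30.0000]
S = R + BᵀPB = [2] + [136.0000] = [138.0000]
BᵀPA = [53.0000 -22.0000]
K = S⁻¹·BᵀPA = [0.3841 -0.1594]
A−BK = [0.2319 1.3188; -0.0362 -0.3623]
AᵀP(A−BK) = [0.8949 3.4493; 3.4493 21.4928]
P' = Q + AᵀP(A−BK) = [17.8949 7.4493; 7.4493 22.4928]
tr(P') = 40.3877

40.3877


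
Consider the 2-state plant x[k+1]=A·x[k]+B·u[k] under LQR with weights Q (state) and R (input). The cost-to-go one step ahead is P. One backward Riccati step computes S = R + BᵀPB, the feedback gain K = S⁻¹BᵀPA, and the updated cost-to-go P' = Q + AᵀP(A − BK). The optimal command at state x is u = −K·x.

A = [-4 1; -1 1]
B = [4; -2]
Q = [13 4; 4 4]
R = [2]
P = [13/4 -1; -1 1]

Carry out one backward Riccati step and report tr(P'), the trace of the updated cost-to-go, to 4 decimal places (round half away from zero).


BᵀP = [15.0000 -6.0000]
S = R + BᵀPB = [2] + [72.0000] = [74.0000]
BᵀPA = [-54.0000 9.0000]
K = S⁻¹·BᵀPA = [-0.7297 0.1216]
A−BK = [-1.0811 0.5135; -2.4595 1.2432]
AᵀP(A−BK) = [5.5946 -2.4324; -2.4324 1.1554]
P' = Q + AᵀP(A−BK) = [18.5946 1.5676; 1.5676 5.1554]
tr(P') = 23.7500

23.7500


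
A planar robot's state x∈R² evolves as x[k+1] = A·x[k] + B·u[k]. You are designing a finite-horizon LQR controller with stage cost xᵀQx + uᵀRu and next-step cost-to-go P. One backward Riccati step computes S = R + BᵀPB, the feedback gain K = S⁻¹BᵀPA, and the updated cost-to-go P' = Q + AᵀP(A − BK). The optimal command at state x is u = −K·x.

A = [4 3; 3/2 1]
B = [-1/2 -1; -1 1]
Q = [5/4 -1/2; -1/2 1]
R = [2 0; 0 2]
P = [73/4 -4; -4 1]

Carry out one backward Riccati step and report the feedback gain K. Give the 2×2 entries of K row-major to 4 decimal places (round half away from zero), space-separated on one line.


-0.8482 -0.6336 -2.6087 -1.9784

BᵀP = [-5.1250 1.0000; -22.2500 5.0000]
S = R + BᵀPB = [2 0; 0 2] + [1.5625 6.1250; 6.1250 27.2500] = [3.5625 6.1250; 6.1250 29.2500]
BᵀPA = [-19.0000 -14.3750; -81.5000 -61.7500]
K = S⁻¹·BᵀPA = [-0.8482 -0.6336; -2.6087 -1.9784]
A−BK = [0.9672 0.7048; 3.2605 2.3449]
AᵀP(A−BK) = [17.5244 13.2193; 13.2193 9.9738]
P' = Q + AᵀP(A−BK) = [18.7744 12.7193; 12.7193 10.9738]
tr(P') = 29.7481
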